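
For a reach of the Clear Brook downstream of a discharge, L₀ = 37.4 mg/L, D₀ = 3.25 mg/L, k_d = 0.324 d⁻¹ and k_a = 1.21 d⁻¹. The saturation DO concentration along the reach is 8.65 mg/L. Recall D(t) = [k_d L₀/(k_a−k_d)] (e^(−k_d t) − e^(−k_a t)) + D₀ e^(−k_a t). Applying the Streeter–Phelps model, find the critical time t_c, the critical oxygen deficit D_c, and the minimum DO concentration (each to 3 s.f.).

t_c = [1/(k_a−k_d)] ln[(k_a/k_d)(1 − D₀(k_a−k_d)/(k_d L₀))]
= [1/(1.21−0.324)] ln[(1.21/0.324)(1 − 3.25×0.8860/(0.324×37.4))]
= (1/0.8860) ln[3.735 × 0.7624] = 1.129 × ln(2.847) = 1.129 × 1.046 = 1.181 d.
D_c = (k_d/k_a) L₀ e^(−k_d t_c) = (0.324/1.21) × 37.4 × e^(−0.324×1.181) = 0.2678 × 37.4 × 0.6821 = 6.831 mg/L.
Minimum DO = C_s − D_c = 8.65 − 6.831 = 1.819 mg/L.

t_c ≈ 1.18 d; D_c ≈ 6.83 mg/L; min DO ≈ 1.82 mg/L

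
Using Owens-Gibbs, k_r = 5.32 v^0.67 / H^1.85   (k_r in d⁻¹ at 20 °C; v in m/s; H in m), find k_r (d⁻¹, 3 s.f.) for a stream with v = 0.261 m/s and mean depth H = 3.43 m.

k_r = 5.32 × 0.261^0.67 / 3.43^1.85 = 5.32 × 0.4066 / 9.779 = 0.2212 d⁻¹.

k_r ≈ 0.221 d⁻¹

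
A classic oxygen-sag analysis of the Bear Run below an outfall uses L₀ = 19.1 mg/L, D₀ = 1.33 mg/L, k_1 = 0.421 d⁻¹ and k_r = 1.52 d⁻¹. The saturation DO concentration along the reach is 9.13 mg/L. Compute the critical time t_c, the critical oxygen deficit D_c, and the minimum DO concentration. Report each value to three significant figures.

At the critical point dD/dt = 0, so k_1 L₀ e^(−k_1 t) = k_r D. Substituting D(t) from the Streeter–Phelps equation and solving for t gives
t_c = ln[(k_r/k_1)(1 − D₀(k_r−k_1)/(k_1 L₀))] / (k_r−k_1).
Here k_r−k_1 = 1.099 d⁻¹ and 1 − D₀(k_r−k_1)/(k_1 L₀) = 1 − 1.33×1.099/(0.421×19.1) = 0.8182, so
t_c = ln(3.610 × 0.8182) / 1.099 = 1.083 / 1.099 = 0.9856 d.
L(t_c) = L₀ e^(−k_1 t_c) = 19.1 × 0.6604 = 12.61 mg/L, and at the critical point k_r D_c = k_1 L, so D_c = (0.421/1.52) × 12.61 = 3.493 mg/L.
Minimum DO = C_s − D_c = 9.13 − 3.493 = 5.637 mg/L.

t_c ≈ 0.986 d; D_c ≈ 3.49 mg/L; min DO ≈ 5.64 mg/L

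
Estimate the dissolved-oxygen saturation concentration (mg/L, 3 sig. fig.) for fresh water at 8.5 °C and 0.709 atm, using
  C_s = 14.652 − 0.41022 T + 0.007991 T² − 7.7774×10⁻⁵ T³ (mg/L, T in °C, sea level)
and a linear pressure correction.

At sea level: C_s = 14.652 − 0.41022×8.5 + 0.007991×8.5² − 7.7774×10⁻⁵×8.5³ = 11.69 mg/L.
Pressure correction: C_s' = 11.69 × 0.709 = 8.292 mg/L.

C_s ≈ 8.29 mg/L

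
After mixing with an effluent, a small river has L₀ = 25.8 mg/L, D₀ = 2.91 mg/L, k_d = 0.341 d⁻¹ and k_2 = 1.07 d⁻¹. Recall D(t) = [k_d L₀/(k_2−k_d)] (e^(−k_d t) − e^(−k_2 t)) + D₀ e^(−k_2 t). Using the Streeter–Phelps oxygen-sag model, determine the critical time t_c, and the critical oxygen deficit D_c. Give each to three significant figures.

t_c = [1/(k_2−k_d)] ln[(k_2/k_d)(1 − D₀(k_2−k_d)/(k_d L₀))]
= [1/(1.07−0.341)] ln[(1.07/0.341)(1 − 2.91×0.7290/(0.341×25.8))]
= (1/0.7290) ln[3.138 × 0.7589] = 1.372 × ln(2.381) = 1.372 × 0.8676 = 1.190 d.
D_c = (k_d/k_2) L₀ e^(−k_d t_c) = (0.341/1.07) × 25.8 × e^(−0.341×1.190) = 0.3187 × 25.8 × 0.6664 = 5.479 mg/L.

t_c ≈ 1.19 d; D_c ≈ 5.48 mg/L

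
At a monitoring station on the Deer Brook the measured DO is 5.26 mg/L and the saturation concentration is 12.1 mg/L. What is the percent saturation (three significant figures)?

43.5 % saturation

% saturation = C/C_s × 100 = 5.26/12.1 × 100 = 43.5 %.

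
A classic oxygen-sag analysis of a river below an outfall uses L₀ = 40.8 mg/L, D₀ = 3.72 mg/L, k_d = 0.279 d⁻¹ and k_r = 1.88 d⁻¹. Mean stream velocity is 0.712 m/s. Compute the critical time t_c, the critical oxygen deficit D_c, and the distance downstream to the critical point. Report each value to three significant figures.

t_c ≈ 0.729 d; D_c ≈ 4.94 mg/L; x_c ≈ 44.8 km

t_c = [1/(k_r−k_d)] ln[(k_r/k_d)(1 − D₀(k_r−k_d)/(k_d L₀))]
= [1/(1.88−0.279)] ln[(1.88/0.279)(1 − 3.72×1.601/(0.279×40.8))]
= (1/1.601) ln[6.738 × 0.4768] = 0.6246 × ln(3.213) = 0.6246 × 1.167 = 0.7290 d.
D_c = (k_d/k_r) L₀ e^(−k_d t_c) = (0.279/1.88) × 40.8 × e^(−0.279×0.7290) = 0.1484 × 40.8 × 0.8160 = 4.941 mg/L.
x_c = v t_c = 0.712 m/s × 0.7290 d × 86400 s/d = 44850 m ≈ 44.8 km.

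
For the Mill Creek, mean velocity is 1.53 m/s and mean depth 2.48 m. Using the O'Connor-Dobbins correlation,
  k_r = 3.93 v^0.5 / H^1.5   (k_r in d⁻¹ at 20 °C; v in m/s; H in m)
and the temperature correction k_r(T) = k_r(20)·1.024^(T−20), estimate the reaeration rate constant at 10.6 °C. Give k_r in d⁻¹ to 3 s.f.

k_r(20) = 3.93 × 1.53^0.5 / 2.48^1.5 = 3.93 × 1.237 / 3.906 = 1.245 d⁻¹.
k_r(10.6) = 1.245 × 1.024^(10.6−20) = 1.245 × 0.8002 = 0.9960 d⁻¹.

k_r ≈ 0.996 d⁻¹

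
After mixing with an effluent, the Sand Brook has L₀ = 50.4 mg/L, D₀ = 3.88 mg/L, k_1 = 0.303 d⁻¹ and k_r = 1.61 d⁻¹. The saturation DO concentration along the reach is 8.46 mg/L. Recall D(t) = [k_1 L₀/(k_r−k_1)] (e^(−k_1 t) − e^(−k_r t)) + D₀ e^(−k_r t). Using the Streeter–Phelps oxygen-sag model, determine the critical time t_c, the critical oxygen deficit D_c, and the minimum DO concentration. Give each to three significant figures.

t_c = [1/(k_r−k_1)] ln[(k_r/k_1)(1 − D₀(k_r−k_1)/(k_1 L₀))]
= [1/(1.61−0.303)] ln[(1.61/0.303)(1 − 3.88×1.307/(0.303×50.4))]
= (1/1.307) ln[5.314 × 0.6679] = 0.7651 × ln(3.549) = 0.7651 × 1.267 = 0.9692 d.
D_c = (k_1/k_r) L₀ e^(−k_1 t_c) = (0.303/1.61) × 50.4 × e^(−0.303×0.9692) = 0.1882 × 50.4 × 0.7455 = 7.072 mg/L.
Minimum DO = C_s − D_c = 8.46 − 7.072 = 1.388 mg/L.

t_c ≈ 0.969 d; D_c ≈ 7.07 mg/L; min DO ≈ 1.39 mg/L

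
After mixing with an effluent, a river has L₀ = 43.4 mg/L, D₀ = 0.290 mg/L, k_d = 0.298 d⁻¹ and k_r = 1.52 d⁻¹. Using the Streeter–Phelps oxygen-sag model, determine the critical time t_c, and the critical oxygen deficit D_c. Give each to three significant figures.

t_c = [1/(k_r−k_d)] ln[(k_r/k_d)(1 − D₀(k_r−k_d)/(k_d L₀))]
= [1/(1.52−0.298)] ln[(1.52/0.298)(1 − 0.290×1.222/(0.298×43.4))]
= (1/1.222) ln[5.101 × 0.9726] = 0.8183 × ln(4.961) = 0.8183 × 1.602 = 1.311 d.
D_c = (k_d/k_r) L₀ e^(−k_d t_c) = (0.298/1.52) × 43.4 × e^(−0.298×1.311) = 0.1961 × 43.4 × 0.6767 = 5.758 mg/L.

t_c ≈ 1.31 d; D_c ≈ 5.76 mg/L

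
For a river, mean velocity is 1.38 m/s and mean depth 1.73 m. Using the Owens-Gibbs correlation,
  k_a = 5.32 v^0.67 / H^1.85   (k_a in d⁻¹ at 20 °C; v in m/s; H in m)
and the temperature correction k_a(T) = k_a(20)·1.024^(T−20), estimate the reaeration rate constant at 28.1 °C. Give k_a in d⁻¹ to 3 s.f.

k_a(20) = 5.32 × 1.38^0.67 / 1.73^1.85 = 5.32 × 1.241 / 2.757 = 2.395 d⁻¹.
k_a(28.1) = 2.395 × 1.024^(28.1−20) = 2.395 × 1.212 = 2.902 d⁻¹.

k_a ≈ 2.90 d⁻¹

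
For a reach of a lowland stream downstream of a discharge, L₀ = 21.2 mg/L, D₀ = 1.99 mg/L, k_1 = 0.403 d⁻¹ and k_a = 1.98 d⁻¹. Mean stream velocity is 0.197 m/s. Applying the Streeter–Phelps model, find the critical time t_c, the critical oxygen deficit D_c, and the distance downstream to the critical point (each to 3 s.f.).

t_c ≈ 0.719 d; D_c ≈ 3.23 mg/L; x_c ≈ 12.2 km

t_c = [1/(k_a−k_1)] ln[(k_a/k_1)(1 − D₀(k_a−k_1)/(k_1 L₀))]
= [1/(1.98−0.403)] ln[(1.98/0.403)(1 − 1.99×1.577/(0.403×21.2))]
= (1/1.577) ln[4.913 × 0.6327] = 0.6341 × ln(3.108) = 0.6341 × 1.134 = 0.7192 d.
L(t_c) = L₀ e^(−k_1 t_c) = 21.2 × 0.7484 = 15.87 mg/L, and at the critical point k_a D_c = k_1 L, so D_c = (0.403/1.98) × 15.87 = 3.229 mg/L.
x_c = v t_c = 0.197 m/s × 0.7192 d × 86400 s/d = 12240 m ≈ 12.2 km.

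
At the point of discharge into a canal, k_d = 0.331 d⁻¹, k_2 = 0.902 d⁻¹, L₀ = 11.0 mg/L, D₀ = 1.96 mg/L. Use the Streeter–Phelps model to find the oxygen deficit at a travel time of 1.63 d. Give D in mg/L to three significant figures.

k_d L₀/(k_2−k_d) = 0.331×11.0/(0.902−0.331) = 3.641/0.5710 = 6.377 mg/L.
e^(−k_d t) = e^(−0.331×1.630) = 0.5830; e^(−k_2 t) = e^(−0.902×1.630) = 0.2299.
D = 6.377 × (0.5830 − 0.2299) + 1.96 × 0.2299 = 2.252 + 0.4505 = 2.702 mg/L.

D ≈ 2.70 mg/L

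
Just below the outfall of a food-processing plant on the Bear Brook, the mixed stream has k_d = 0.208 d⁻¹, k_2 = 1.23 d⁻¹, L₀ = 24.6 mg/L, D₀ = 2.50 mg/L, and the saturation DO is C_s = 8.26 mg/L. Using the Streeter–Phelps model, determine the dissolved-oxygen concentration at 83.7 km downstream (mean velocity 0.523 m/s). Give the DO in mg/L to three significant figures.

Travel time t = x/v = 83.7 km / (0.523 m/s) = 83700 m / 0.523 m/s = 160000 s = 1.852 d.
k_d L₀/(k_2−k_d) = 0.208×24.6/(1.23−0.208) = 5.117/1.022 = 5.007 mg/L.
e^(−k_d t) = e^(−0.208×1.852) = 0.6803; e^(−k_2 t) = e^(−1.23×1.852) = 0.1025.
D = 5.007 × (0.6803 − 0.1025) + 2.50 × 0.1025 = 2.893 + 0.2561 = 3.149 mg/L.
DO = C_s − D = 8.26 − 3.149 = 5.111 mg/L.

DO ≈ 5.11 mg/L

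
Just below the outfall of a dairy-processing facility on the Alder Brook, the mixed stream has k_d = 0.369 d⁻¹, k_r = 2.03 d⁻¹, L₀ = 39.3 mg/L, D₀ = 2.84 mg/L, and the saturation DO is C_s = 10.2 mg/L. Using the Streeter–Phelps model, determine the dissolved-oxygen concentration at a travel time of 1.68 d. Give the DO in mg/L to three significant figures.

DO ≈ 5.70 mg/L

k_d L₀/(k_r−k_d) = 0.369×39.3/(2.03−0.369) = 14.50/1.661 = 8.731 mg/L.
e^(−k_d t) = e^(−0.369×1.680) = 0.5380; e^(−k_r t) = e^(−2.03×1.680) = 0.03303.
D = 8.731 × (0.5380 − 0.03303) + 2.84 × 0.03303 = 4.409 + 0.09380 = 4.502 mg/L.
DO = C_s − D = 10.2 − 4.502 = 5.698 mg/L.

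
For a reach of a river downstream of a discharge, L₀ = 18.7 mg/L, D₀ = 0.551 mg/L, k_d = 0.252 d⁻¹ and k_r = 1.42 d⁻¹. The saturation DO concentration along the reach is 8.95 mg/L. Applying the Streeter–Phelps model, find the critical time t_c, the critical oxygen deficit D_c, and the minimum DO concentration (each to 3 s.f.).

t_c = [1/(k_r−k_d)] ln[(k_r/k_d)(1 − D₀(k_r−k_d)/(k_d L₀))]
= [1/(1.42−0.252)] ln[(1.42/0.252)(1 − 0.551×1.168/(0.252×18.7))]
= (1/1.168) ln[5.635 × 0.8634] = 0.8562 × ln(4.865) = 0.8562 × 1.582 = 1.355 d.
L(t_c) = L₀ e^(−k_d t_c) = 18.7 × 0.7108 = 13.29 mg/L, and at the critical point k_r D_c = k_d L, so D_c = (0.252/1.42) × 13.29 = 2.359 mg/L.
Minimum DO = C_s − D_c = 8.95 − 2.359 = 6.591 mg/L.

t_c ≈ 1.35 d; D_c ≈ 2.36 mg/L; min DO ≈ 6.59 mg/L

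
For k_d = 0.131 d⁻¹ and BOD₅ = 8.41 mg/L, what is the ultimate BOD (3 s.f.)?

BOD₅ = L₀(1 − e^(−5k_d)) ⇒ L₀ = BOD₅ / (1 − e^(−5×0.131))
= 8.41 / (1 − 0.5194) = 8.41 / 0.4806 = 17.50 mg/L.

L₀ ≈ 17.5 mg/L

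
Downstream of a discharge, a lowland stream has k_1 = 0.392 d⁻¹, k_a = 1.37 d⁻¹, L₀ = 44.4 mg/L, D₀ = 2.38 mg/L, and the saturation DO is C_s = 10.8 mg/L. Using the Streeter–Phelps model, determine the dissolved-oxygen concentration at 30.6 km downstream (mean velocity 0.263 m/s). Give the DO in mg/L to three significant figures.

DO ≈ 2.74 mg/L

Travel time t = x/v = 30.6 km / (0.263 m/s) = 30600 m / 0.263 m/s = 116300 s = 1.347 d.
k_1 L₀/(k_a−k_1) = 0.392×44.4/(1.37−0.392) = 17.40/0.9780 = 17.80 mg/L.
e^(−k_1 t) = e^(−0.392×1.347) = 0.5899; e^(−k_a t) = e^(−1.37×1.347) = 0.1580.
D = 17.80 × (0.5899 − 0.1580) + 2.38 × 0.1580 = 7.685 + 0.3761 = 8.061 mg/L.
DO = C_s − D = 10.8 − 8.061 = 2.739 mg/L.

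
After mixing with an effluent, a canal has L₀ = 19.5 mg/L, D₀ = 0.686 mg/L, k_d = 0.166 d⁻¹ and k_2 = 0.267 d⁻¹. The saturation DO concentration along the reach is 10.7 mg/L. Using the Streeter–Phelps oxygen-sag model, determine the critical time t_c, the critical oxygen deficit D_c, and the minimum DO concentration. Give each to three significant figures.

With k_2/k_d = 1.608 and 1 − D₀(k_2−k_d)/(k_d L₀) = 0.9786,
t_c = ln(1.608 × 0.9786) / (0.267 − 0.166) = ln(1.574) / 0.1010 = 0.4536/0.1010 = 4.491 d.
D_c = (k_d/k_2) L₀ e^(−k_d t_c) = (0.166/0.267) × 19.5 × e^(−0.166×4.491) = 0.6217 × 19.5 × 0.4745 = 5.752 mg/L.
Minimum DO = C_s − D_c = 10.7 − 5.752 = 4.948 mg/L.

t_c ≈ 4.49 d; D_c ≈ 5.75 mg/L; min DO ≈ 4.95 mg/L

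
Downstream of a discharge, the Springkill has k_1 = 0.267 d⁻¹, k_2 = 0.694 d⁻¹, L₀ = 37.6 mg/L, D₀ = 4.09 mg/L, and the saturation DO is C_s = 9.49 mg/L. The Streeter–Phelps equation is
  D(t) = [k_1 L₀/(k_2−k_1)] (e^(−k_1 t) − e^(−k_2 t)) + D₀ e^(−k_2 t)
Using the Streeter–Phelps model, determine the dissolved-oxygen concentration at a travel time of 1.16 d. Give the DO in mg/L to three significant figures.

DO ≈ 0.924 mg/L

k_1 L₀/(k_2−k_1) = 0.267×37.6/(0.694−0.267) = 10.04/0.4270 = 23.51 mg/L.
e^(−k_1 t) = e^(−0.267×1.160) = 0.7337; e^(−k_2 t) = e^(−0.694×1.160) = 0.4471.
D = 23.51 × (0.7337 − 0.4471) + 4.09 × 0.4471 = 6.738 + 1.829 = 8.566 mg/L.
DO = C_s − D = 9.49 − 8.566 = 0.9236 mg/L.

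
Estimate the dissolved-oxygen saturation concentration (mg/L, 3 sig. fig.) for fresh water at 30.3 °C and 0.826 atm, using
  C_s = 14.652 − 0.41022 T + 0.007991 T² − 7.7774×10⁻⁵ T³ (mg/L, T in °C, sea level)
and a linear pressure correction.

C_s ≈ 6.11 mg/L

At sea level: C_s = 14.652 − 0.41022×30.3 + 0.007991×30.3² − 7.7774×10⁻⁵×30.3³ = 7.395 mg/L.
Pressure correction: C_s' = 7.395 × 0.826 = 6.108 mg/L.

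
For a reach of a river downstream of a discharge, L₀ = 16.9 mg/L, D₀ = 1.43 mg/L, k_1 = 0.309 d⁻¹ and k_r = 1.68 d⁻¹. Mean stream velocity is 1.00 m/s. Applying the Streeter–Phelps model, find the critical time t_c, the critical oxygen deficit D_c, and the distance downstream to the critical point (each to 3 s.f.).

t_c = [1/(k_r−k_1)] ln[(k_r/k_1)(1 − D₀(k_r−k_1)/(k_1 L₀))]
= [1/(1.68−0.309)] ln[(1.68/0.309)(1 − 1.43×1.371/(0.309×16.9))]
= (1/1.371) ln[5.437 × 0.6246] = 0.7294 × ln(3.396) = 0.7294 × 1.223 = 0.8917 d.
D_c = (k_1/k_r) L₀ e^(−k_1 t_c) = (0.309/1.68) × 16.9 × e^(−0.309×0.8917) = 0.1839 × 16.9 × 0.7592 = 2.360 mg/L.
x_c = v t_c = 1.00 m/s × 0.8917 d × 86400 s/d = 77040 m ≈ 77.0 km.

t_c ≈ 0.892 d; D_c ≈ 2.36 mg/L; x_c ≈ 77.0 km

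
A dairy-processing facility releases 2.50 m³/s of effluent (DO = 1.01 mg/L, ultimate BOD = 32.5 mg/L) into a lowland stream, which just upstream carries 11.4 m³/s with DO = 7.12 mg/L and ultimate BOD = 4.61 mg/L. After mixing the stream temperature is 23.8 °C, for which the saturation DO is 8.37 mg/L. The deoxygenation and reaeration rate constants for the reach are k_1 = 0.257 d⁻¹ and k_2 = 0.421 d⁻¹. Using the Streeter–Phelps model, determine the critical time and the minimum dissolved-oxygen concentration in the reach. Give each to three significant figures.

Mixed DO = (11.4×7.12 + 2.50×1.01)/(11.4+2.50) = 83.69/13.90 = 6.021 mg/L.
Mixed L₀ = (11.4×4.61 + 2.50×32.5)/(13.90) = 133.8/13.90 = 9.626 mg/L.
Initial deficit D₀ = C_s − DO₀ = 8.37 − 6.021 = 2.349 mg/L.
t_c = (1/0.1640) ln[(0.421/0.257)(1 − 2.349×0.1640/(0.257×9.626))] = 6.098 × ln(1.383) = 1.977 d.
D_c = (0.257/0.421) × 9.626 × e^(−0.257×1.977) = 0.6105 × 9.626 × 0.6016 = 3.535 mg/L.
Minimum DO = 8.37 − 3.535 = 4.835 mg/L.

t_c ≈ 1.98 d; minimum DO ≈ 4.83 mg/L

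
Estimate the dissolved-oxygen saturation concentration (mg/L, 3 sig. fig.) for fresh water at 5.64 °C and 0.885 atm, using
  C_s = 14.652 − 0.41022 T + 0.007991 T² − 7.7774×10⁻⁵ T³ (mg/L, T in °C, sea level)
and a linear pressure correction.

C_s ≈ 11.1 mg/L

At sea level: C_s = 14.652 − 0.41022×5.64 + 0.007991×5.64² − 7.7774×10⁻⁵×5.64³ = 12.58 mg/L.
Pressure correction: C_s' = 12.58 × 0.885 = 11.13 mg/L.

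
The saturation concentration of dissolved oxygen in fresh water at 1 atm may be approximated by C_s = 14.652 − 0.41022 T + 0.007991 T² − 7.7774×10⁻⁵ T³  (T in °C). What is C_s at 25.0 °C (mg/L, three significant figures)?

C_s ≈ 8.18 mg/L

C_s = 14.652 − 0.41022×25.0 + 0.007991×25.0² − 7.7774×10⁻⁵×25.0³ = 8.176 mg/L.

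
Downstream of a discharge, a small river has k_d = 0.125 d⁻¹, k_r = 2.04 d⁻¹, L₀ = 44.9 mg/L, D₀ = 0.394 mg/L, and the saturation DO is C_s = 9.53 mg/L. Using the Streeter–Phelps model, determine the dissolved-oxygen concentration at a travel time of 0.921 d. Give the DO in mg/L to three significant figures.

DO ≈ 7.31 mg/L

k_d L₀/(k_r−k_d) = 0.125×44.9/(2.04−0.125) = 5.612/1.915 = 2.931 mg/L.
e^(−k_d t) = e^(−0.125×0.9210) = 0.8913; e^(−k_r t) = e^(−2.04×0.9210) = 0.1528.
D = 2.931 × (0.8913 − 0.1528) + 0.394 × 0.1528 = 2.164 + 0.06019 = 2.225 mg/L.
DO = C_s − D = 9.53 − 2.225 = 7.305 mg/L.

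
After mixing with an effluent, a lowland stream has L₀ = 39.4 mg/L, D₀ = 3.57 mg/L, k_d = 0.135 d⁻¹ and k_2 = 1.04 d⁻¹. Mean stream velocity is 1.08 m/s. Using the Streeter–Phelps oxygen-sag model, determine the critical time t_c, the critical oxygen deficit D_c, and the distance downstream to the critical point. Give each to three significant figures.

With k_2/k_d = 7.704 and 1 − D₀(k_2−k_d)/(k_d L₀) = 0.3926,
t_c = ln(7.704 × 0.3926) / (1.04 − 0.135) = ln(3.024) / 0.9050 = 1.107/0.9050 = 1.223 d.
D_c = (k_d/k_2) L₀ e^(−k_d t_c) = (0.135/1.04) × 39.4 × e^(−0.135×1.223) = 0.1298 × 39.4 × 0.8478 = 4.336 mg/L.
x_c = v t_c = 1.08 m/s × 1.223 d × 86400 s/d = 114100 m ≈ 114 km.

t_c ≈ 1.22 d; D_c ≈ 4.34 mg/L; x_c ≈ 114 km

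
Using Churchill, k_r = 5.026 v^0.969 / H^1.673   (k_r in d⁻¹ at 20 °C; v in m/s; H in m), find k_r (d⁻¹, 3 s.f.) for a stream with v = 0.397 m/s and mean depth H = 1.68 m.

k_r ≈ 0.862 d⁻¹

k_r = 5.026 × 0.397^0.969 / 1.68^1.673 = 5.026 × 0.4085 / 2.382 = 0.8620 d⁻¹.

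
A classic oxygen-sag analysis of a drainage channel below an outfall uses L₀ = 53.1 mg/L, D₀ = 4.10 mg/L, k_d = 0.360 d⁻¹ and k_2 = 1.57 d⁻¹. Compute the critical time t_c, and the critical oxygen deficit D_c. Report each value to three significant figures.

t_c ≈ 0.969 d; D_c ≈ 8.59 mg/L

With k_2/k_d = 4.361 and 1 − D₀(k_2−k_d)/(k_d L₀) = 0.7405,
t_c = ln(4.361 × 0.7405) / (1.57 − 0.360) = ln(3.229) / 1.210 = 1.172/1.210 = 0.9688 d.
D_c = (k_d/k_2) L₀ e^(−k_d t_c) = (0.360/1.57) × 53.1 × e^(−0.360×0.9688) = 0.2293 × 53.1 × 0.7056 = 8.591 mg/L.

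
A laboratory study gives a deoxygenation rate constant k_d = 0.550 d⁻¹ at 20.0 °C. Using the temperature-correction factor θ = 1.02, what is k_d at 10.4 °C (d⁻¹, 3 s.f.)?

k_d ≈ 0.455 d⁻¹

k_d(T₂) = k_d(T₁) · θ^(T₂−T₁) = 0.550 × 1.02^(10.4−20.0)
= 0.550 × 1.02^-9.60 = 0.550 × 0.8269 = 0.4548 d⁻¹.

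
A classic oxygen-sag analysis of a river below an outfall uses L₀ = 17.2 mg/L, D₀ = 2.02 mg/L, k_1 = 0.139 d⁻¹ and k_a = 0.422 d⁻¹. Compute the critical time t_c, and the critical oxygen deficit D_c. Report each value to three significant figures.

t_c ≈ 2.96 d; D_c ≈ 3.76 mg/L

t_c = [1/(k_a−k_1)] ln[(k_a/k_1)(1 − D₀(k_a−k_1)/(k_1 L₀))]
= [1/(0.422−0.139)] ln[(0.422/0.139)(1 − 2.02×0.2830/(0.139×17.2))]
= (1/0.2830) ln[3.036 × 0.7609] = 3.534 × ln(2.310) = 3.534 × 0.8373 = 2.959 d.
L(t_c) = L₀ e^(−k_1 t_c) = 17.2 × 0.6628 = 11.40 mg/L, and at the critical point k_a D_c = k_1 L, so D_c = (0.139/0.422) × 11.40 = 3.755 mg/L.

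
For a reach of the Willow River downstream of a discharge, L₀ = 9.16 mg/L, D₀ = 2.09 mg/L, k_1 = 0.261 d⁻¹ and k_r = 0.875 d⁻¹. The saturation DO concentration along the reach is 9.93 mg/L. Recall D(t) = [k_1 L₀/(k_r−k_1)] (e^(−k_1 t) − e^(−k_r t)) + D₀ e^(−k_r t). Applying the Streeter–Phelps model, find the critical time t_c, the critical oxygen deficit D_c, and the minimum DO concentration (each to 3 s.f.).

t_c = [1/(k_r−k_1)] ln[(k_r/k_1)(1 − D₀(k_r−k_1)/(k_1 L₀))]
= [1/(0.875−0.261)] ln[(0.875/0.261)(1 − 2.09×0.6140/(0.261×9.16))]
= (1/0.6140) ln[3.352 × 0.4632] = 1.629 × ln(1.553) = 1.629 × 0.4402 = 0.7169 d.
L(t_c) = L₀ e^(−k_1 t_c) = 9.16 × 0.8293 = 7.597 mg/L, and at the critical point k_r D_c = k_1 L, so D_c = (0.261/0.875) × 7.597 = 2.266 mg/L.
Minimum DO = C_s − D_c = 9.93 − 2.266 = 7.664 mg/L.

t_c ≈ 0.717 d; D_c ≈ 2.27 mg/L; min DO ≈ 7.66 mg/L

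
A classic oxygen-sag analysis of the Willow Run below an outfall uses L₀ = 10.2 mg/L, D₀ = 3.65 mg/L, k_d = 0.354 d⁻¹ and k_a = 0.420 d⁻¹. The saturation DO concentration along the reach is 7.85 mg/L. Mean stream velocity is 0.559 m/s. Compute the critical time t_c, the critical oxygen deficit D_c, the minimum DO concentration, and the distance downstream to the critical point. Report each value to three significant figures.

t_c ≈ 1.54 d; D_c ≈ 4.98 mg/L; min DO ≈ 2.87 mg/L; x_c ≈ 74.6 km

With k_a/k_d = 1.186 and 1 − D₀(k_a−k_d)/(k_d L₀) = 0.9333,
t_c = ln(1.186 × 0.9333) / (0.420 − 0.354) = ln(1.107) / 0.06600 = 0.1019/0.06600 = 1.544 d.
L(t_c) = L₀ e^(−k_d t_c) = 10.2 × 0.5789 = 5.905 mg/L, and at the critical point k_a D_c = k_d L, so D_c = (0.354/0.420) × 5.905 = 4.977 mg/L.
Minimum DO = C_s − D_c = 7.85 − 4.977 = 2.873 mg/L.
x_c = v t_c = 0.559 m/s × 1.544 d × 86400 s/d = 74580 m ≈ 74.6 km.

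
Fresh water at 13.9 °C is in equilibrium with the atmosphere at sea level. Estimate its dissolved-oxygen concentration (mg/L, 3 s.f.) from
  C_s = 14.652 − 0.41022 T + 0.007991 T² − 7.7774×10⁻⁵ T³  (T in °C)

C_s ≈ 10.3 mg/L

C_s = 14.652 − 0.41022×13.9 + 0.007991×13.9² − 7.7774×10⁻⁵×13.9³ = 10.29 mg/L.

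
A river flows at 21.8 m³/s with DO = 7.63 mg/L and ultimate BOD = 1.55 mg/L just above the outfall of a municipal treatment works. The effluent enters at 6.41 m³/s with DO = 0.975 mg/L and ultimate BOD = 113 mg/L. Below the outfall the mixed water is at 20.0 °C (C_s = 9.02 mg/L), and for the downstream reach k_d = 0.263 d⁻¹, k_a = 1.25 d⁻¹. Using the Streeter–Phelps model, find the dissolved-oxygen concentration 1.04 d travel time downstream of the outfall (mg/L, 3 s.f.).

Mixed DO = (21.8×7.63 + 6.41×0.975)/(21.8+6.41) = 172.6/28.21 = 6.118 mg/L.
Mixed L₀ = (21.8×1.55 + 6.41×113)/(28.21) = 758.1/28.21 = 26.87 mg/L.
Initial deficit D₀ = C_s − DO₀ = 9.02 − 6.118 = 2.902 mg/L.
D(1.04) = [0.263×26.87/(1.25−0.263)](e^(−0.263×1.04) − e^(−1.25×1.04)) + 2.902 e^(−1.25×1.04)
= 7.161 × (0.7607 − 0.2725) + 2.902 × 0.2725 = 4.287 mg/L.
DO = 9.02 − 4.287 = 4.733 mg/L.

DO ≈ 4.73 mg/L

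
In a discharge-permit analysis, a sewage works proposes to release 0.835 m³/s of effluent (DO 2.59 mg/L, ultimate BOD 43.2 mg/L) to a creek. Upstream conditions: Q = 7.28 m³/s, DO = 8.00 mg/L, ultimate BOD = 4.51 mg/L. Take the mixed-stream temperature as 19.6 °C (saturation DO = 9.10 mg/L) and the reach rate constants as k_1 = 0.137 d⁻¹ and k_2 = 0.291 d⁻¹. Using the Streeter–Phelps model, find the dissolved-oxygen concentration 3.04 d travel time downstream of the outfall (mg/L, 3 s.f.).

Mixed DO = (7.28×8.00 + 0.835×2.59)/(7.28+0.835) = 60.40/8.115 = 7.443 mg/L.
Mixed L₀ = (7.28×4.51 + 0.835×43.2)/(8.115) = 68.90/8.115 = 8.491 mg/L.
Initial deficit D₀ = C_s − DO₀ = 9.10 − 7.443 = 1.657 mg/L.
D(3.04) = [0.137×8.491/(0.291−0.137)](e^(−0.137×3.04) − e^(−0.291×3.04)) + 1.657 e^(−0.291×3.04)
= 7.554 × (0.6594 − 0.4129) + 1.657 × 0.4129 = 2.546 mg/L.
DO = 9.10 − 2.546 = 6.554 mg/L.

DO ≈ 6.55 mg/L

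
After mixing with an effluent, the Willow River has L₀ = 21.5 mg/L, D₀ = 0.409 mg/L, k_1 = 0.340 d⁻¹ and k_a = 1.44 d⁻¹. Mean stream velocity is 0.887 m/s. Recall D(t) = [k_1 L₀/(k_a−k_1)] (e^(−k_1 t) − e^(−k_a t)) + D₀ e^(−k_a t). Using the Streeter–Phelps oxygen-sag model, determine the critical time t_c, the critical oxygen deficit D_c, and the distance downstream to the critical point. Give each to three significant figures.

t_c ≈ 1.25 d; D_c ≈ 3.31 mg/L; x_c ≈ 96.1 km

t_c = [1/(k_a−k_1)] ln[(k_a/k_1)(1 − D₀(k_a−k_1)/(k_1 L₀))]
= [1/(1.44−0.340)] ln[(1.44/0.340)(1 − 0.409×1.100/(0.340×21.5))]
= (1/1.100) ln[4.235 × 0.9385] = 0.9091 × ln(3.975) = 0.9091 × 1.380 = 1.254 d.
L(t_c) = L₀ e^(−k_1 t_c) = 21.5 × 0.6528 = 14.03 mg/L, and at the critical point k_a D_c = k_1 L, so D_c = (0.340/1.44) × 14.03 = 3.314 mg/L.
x_c = v t_c = 0.887 m/s × 1.254 d × 86400 s/d = 96140 m ≈ 96.1 km.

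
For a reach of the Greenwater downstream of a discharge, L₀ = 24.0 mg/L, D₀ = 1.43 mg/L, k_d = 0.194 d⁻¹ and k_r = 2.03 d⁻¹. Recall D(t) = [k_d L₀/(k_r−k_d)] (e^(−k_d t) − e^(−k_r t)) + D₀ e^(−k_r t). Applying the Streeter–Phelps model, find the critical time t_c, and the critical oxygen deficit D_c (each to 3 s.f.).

t_c ≈ 0.827 d; D_c ≈ 1.95 mg/L

With k_r/k_d = 10.46 and 1 − D₀(k_r−k_d)/(k_d L₀) = 0.4361,
t_c = ln(10.46 × 0.4361) / (2.03 − 0.194) = ln(4.563) / 1.836 = 1.518/1.836 = 0.8268 d.
D_c = (k_d/k_r) L₀ e^(−k_d t_c) = (0.194/2.03) × 24.0 × e^(−0.194×0.8268) = 0.09557 × 24.0 × 0.8518 = 1.954 mg/L.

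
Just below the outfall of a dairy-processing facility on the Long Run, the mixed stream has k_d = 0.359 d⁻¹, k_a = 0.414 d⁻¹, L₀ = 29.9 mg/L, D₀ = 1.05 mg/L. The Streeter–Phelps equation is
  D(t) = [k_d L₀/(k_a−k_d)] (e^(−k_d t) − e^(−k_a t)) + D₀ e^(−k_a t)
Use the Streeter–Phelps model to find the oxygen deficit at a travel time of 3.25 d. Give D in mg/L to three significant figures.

D ≈ 10.2 mg/L

k_d L₀/(k_a−k_d) = 0.359×29.9/(0.414−0.359) = 10.73/0.05500 = 195.2 mg/L.
e^(−k_d t) = e^(−0.359×3.250) = 0.3114; e^(−k_a t) = e^(−0.414×3.250) = 0.2604.
D = 195.2 × (0.3114 − 0.2604) + 1.05 × 0.2604 = 9.947 + 0.2734 = 10.22 mg/L.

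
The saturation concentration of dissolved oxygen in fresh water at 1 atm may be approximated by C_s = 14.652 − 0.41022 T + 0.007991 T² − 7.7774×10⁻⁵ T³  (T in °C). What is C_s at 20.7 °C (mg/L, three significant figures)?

C_s ≈ 8.89 mg/L

C_s = 14.652 − 0.41022×20.7 + 0.007991×20.7² − 7.7774×10⁻⁵×20.7³ = 8.895 mg/L.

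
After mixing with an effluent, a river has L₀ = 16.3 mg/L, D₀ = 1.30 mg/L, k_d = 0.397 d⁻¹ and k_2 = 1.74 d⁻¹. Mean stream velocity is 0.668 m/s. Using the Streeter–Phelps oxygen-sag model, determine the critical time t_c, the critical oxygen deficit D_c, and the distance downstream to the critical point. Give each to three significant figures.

With k_2/k_d = 4.383 and 1 − D₀(k_2−k_d)/(k_d L₀) = 0.7302,
t_c = ln(4.383 × 0.7302) / (1.74 − 0.397) = ln(3.200) / 1.343 = 1.163/1.343 = 0.8662 d.
D_c = (k_d/k_2) L₀ e^(−k_d t_c) = (0.397/1.74) × 16.3 × e^(−0.397×0.8662) = 0.2282 × 16.3 × 0.7090 = 2.637 mg/L.
x_c = v t_c = 0.668 m/s × 0.8662 d × 86400 s/d = 49990 m ≈ 50.0 km.

t_c ≈ 0.866 d; D_c ≈ 2.64 mg/L; x_c ≈ 50.0 km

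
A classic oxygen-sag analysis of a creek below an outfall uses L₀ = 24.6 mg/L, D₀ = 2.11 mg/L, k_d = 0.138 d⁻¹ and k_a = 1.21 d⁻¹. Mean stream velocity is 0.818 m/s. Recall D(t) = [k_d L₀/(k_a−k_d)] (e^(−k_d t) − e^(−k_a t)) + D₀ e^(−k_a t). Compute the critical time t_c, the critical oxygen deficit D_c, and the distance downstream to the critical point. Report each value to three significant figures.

At the critical point dD/dt = 0, so k_d L₀ e^(−k_d t) = k_a D. Substituting D(t) from the Streeter–Phelps equation and solving for t gives
t_c = ln[(k_a/k_d)(1 − D₀(k_a−k_d)/(k_d L₀))] / (k_a−k_d).
Here k_a−k_d = 1.072 d⁻¹ and 1 − D₀(k_a−k_d)/(k_d L₀) = 1 − 2.11×1.072/(0.138×24.6) = 0.3337, so
t_c = ln(8.768 × 0.3337) / 1.072 = 1.074 / 1.072 = 1.002 d.
L(t_c) = L₀ e^(−k_d t_c) = 24.6 × 0.8709 = 21.42 mg/L, and at the critical point k_a D_c = k_d L, so D_c = (0.138/1.21) × 21.42 = 2.443 mg/L.
x_c = v t_c = 0.818 m/s × 1.002 d × 86400 s/d = 70780 m ≈ 70.8 km.

t_c ≈ 1.00 d; D_c ≈ 2.44 mg/L; x_c ≈ 70.8 km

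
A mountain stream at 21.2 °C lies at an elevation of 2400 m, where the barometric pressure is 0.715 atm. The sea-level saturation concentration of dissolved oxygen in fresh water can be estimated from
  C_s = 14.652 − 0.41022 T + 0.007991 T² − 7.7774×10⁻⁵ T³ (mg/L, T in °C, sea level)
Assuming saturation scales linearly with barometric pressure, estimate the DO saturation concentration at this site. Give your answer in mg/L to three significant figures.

C_s ≈ 6.30 mg/L

At sea level: C_s = 14.652 − 0.41022×21.2 + 0.007991×21.2² − 7.7774×10⁻⁵×21.2³ = 8.806 mg/L.
Pressure correction: C_s' = 8.806 × 0.715 = 6.296 mg/L.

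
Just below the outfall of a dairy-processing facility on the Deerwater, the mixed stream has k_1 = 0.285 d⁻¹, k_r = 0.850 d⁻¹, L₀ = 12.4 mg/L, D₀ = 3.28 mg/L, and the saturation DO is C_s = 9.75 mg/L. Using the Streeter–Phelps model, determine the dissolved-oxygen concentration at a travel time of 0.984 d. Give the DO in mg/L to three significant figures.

DO ≈ 6.31 mg/L

k_1 L₀/(k_r−k_1) = 0.285×12.4/(0.850−0.285) = 3.534/0.5650 = 6.255 mg/L.
e^(−k_1 t) = e^(−0.285×0.9840) = 0.7555; e^(−k_r t) = e^(−0.850×0.9840) = 0.4333.
D = 6.255 × (0.7555 − 0.4333) + 3.28 × 0.4333 = 2.015 + 1.421 = 3.436 mg/L.
DO = C_s − D = 9.75 − 3.436 = 6.314 mg/L.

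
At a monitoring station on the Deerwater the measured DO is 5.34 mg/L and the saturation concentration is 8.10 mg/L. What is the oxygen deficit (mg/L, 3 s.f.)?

D = C_s − C = 8.10 − 5.34 = 2.76 mg/L.

D ≈ 2.76 mg/L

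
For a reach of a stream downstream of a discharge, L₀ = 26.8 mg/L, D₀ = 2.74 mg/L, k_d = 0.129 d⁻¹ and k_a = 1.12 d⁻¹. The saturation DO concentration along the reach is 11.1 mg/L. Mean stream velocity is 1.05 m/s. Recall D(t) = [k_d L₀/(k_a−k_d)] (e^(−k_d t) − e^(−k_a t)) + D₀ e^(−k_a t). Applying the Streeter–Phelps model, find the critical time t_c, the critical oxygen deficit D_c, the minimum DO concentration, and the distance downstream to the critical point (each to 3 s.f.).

With k_a/k_d = 8.682 and 1 − D₀(k_a−k_d)/(k_d L₀) = 0.2146,
t_c = ln(8.682 × 0.2146) / (1.12 − 0.129) = ln(1.863) / 0.9910 = 0.6222/0.9910 = 0.6279 d.
D_c = (k_d/k_a) L₀ e^(−k_d t_c) = (0.129/1.12) × 26.8 × e^(−0.129×0.6279) = 0.1152 × 26.8 × 0.9222 = 2.847 mg/L.
Minimum DO = C_s − D_c = 11.1 − 2.847 = 8.253 mg/L.
x_c = v t_c = 1.05 m/s × 0.6279 d × 86400 s/d = 56960 m ≈ 57.0 km.

t_c ≈ 0.628 d; D_c ≈ 2.85 mg/L; min DO ≈ 8.25 mg/L; x_c ≈ 57.0 km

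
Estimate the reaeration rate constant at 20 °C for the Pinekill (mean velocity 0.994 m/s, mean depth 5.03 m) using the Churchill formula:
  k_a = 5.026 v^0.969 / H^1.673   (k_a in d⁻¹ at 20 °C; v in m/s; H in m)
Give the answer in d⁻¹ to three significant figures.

k_a = 5.026 × 0.994^0.969 / 5.03^1.673 = 5.026 × 0.9942 / 14.92 = 0.3349 d⁻¹.

k_a ≈ 0.335 d⁻¹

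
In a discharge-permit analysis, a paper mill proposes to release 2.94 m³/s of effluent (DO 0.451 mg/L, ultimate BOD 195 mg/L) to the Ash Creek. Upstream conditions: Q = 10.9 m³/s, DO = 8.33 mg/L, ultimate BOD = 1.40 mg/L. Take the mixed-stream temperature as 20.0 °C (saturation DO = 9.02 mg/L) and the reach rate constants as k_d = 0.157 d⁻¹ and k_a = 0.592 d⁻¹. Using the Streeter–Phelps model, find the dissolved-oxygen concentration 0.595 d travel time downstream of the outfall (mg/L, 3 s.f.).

DO ≈ 4.17 mg/L

Mixed DO = (10.9×8.33 + 2.94×0.451)/(10.9+2.94) = 92.12/13.84 = 6.656 mg/L.
Mixed L₀ = (10.9×1.40 + 2.94×195)/(13.84) = 588.6/13.84 = 42.53 mg/L.
Initial deficit D₀ = C_s − DO₀ = 9.02 − 6.656 = 2.364 mg/L.
D(0.595) = [0.157×42.53/(0.592−0.157)](e^(−0.157×0.595) − e^(−0.592×0.595)) + 2.364 e^(−0.592×0.595)
= 15.35 × (0.9108 − 0.7031) + 2.364 × 0.7031 = 4.850 mg/L.
DO = 9.02 − 4.850 = 4.170 mg/L.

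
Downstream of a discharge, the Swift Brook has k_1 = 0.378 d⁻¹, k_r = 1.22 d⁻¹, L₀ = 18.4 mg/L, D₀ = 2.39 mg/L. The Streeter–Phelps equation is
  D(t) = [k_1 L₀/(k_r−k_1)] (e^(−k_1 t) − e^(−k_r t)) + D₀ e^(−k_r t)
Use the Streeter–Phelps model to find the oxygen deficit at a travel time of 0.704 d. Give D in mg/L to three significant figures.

D ≈ 3.84 mg/L

k_1 L₀/(k_r−k_1) = 0.378×18.4/(1.22−0.378) = 6.955/0.8420 = 8.260 mg/L.
e^(−k_1 t) = e^(−0.378×0.7040) = 0.7664; e^(−k_r t) = e^(−1.22×0.7040) = 0.4236.
D = 8.260 × (0.7664 − 0.4236) + 2.39 × 0.4236 = 2.831 + 1.012 = 3.843 mg/L.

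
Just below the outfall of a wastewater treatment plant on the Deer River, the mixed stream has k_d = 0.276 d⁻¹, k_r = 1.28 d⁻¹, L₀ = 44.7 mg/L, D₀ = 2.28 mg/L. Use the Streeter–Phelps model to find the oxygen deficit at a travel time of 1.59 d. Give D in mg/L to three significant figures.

D ≈ 6.62 mg/L

k_d L₀/(k_r−k_d) = 0.276×44.7/(1.28−0.276) = 12.34/1.004 = 12.29 mg/L.
e^(−k_d t) = e^(−0.276×1.590) = 0.6448; e^(−k_r t) = e^(−1.28×1.590) = 0.1307.
D = 12.29 × (0.6448 − 0.1307) + 2.28 × 0.1307 = 6.318 + 0.2979 = 6.616 mg/L.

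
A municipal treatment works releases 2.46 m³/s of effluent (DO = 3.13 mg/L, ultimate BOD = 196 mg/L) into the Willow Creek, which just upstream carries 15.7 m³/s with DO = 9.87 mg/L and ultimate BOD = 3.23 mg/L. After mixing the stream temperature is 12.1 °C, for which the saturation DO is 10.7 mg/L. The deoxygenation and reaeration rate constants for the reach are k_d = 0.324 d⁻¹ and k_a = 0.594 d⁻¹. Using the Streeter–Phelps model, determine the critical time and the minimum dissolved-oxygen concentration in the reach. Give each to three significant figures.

t_c ≈ 2.06 d; minimum DO ≈ 2.48 mg/L

Mixed DO = (15.7×9.87 + 2.46×3.13)/(15.7+2.46) = 162.7/18.16 = 8.957 mg/L.
Mixed L₀ = (15.7×3.23 + 2.46×196)/(18.16) = 532.9/18.16 = 29.34 mg/L.
Initial deficit D₀ = C_s − DO₀ = 10.7 − 8.957 = 1.743 mg/L.
t_c = (1/0.2700) ln[(0.594/0.324)(1 − 1.743×0.2700/(0.324×29.34))] = 3.704 × ln(1.743) = 2.057 d.
D_c = (0.324/0.594) × 29.34 × e^(−0.324×2.057) = 0.5455 × 29.34 × 0.5135 = 8.219 mg/L.
Minimum DO = 10.7 − 8.219 = 2.481 mg/L.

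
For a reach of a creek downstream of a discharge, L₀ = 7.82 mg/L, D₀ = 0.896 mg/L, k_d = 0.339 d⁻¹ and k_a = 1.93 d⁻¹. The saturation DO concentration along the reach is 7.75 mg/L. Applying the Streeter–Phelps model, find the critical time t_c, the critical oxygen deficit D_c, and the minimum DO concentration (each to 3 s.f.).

t_c ≈ 0.608 d; D_c ≈ 1.12 mg/L; min DO ≈ 6.63 mg/L

t_c = [1/(k_a−k_d)] ln[(k_a/k_d)(1 − D₀(k_a−k_d)/(k_d L₀))]
= [1/(1.93−0.339)] ln[(1.93/0.339)(1 − 0.896×1.591/(0.339×7.82))]
= (1/1.591) ln[5.693 × 0.4623] = 0.6285 × ln(2.632) = 0.6285 × 0.9676 = 0.6082 d.
L(t_c) = L₀ e^(−k_d t_c) = 7.82 × 0.8137 = 6.363 mg/L, and at the critical point k_a D_c = k_d L, so D_c = (0.339/1.93) × 6.363 = 1.118 mg/L.
Minimum DO = C_s − D_c = 7.75 − 1.118 = 6.632 mg/L.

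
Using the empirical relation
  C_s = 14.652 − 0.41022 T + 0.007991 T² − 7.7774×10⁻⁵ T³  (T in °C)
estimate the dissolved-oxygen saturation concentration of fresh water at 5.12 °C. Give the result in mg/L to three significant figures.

C_s ≈ 12.8 mg/L

C_s = 14.652 − 0.41022×5.12 + 0.007991×5.12² − 7.7774×10⁻⁵×5.12³ = 12.75 mg/L.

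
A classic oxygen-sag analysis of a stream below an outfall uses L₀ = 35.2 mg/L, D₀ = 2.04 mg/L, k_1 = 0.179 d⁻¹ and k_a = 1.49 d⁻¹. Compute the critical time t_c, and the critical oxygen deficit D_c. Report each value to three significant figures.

t_c ≈ 1.20 d; D_c ≈ 3.41 mg/L

With k_a/k_1 = 8.324 and 1 − D₀(k_a−k_1)/(k_1 L₀) = 0.5755,
t_c = ln(8.324 × 0.5755) / (1.49 − 0.179) = ln(4.791) / 1.311 = 1.567/1.311 = 1.195 d.
L(t_c) = L₀ e^(−k_1 t_c) = 35.2 × 0.8074 = 28.42 mg/L, and at the critical point k_a D_c = k_1 L, so D_c = (0.179/1.49) × 28.42 = 3.414 mg/L.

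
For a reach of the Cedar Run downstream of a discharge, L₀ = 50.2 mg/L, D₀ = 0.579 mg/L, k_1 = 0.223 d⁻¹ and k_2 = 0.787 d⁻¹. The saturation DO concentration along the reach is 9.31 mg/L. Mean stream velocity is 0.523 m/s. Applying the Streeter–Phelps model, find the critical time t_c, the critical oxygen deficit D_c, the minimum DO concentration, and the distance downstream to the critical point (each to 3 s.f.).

t_c ≈ 2.18 d; D_c ≈ 8.74 mg/L; min DO ≈ 0.569 mg/L; x_c ≈ 98.7 km

At the critical point dD/dt = 0, so k_1 L₀ e^(−k_1 t) = k_2 D. Substituting D(t) from the Streeter–Phelps equation and solving for t gives
t_c = ln[(k_2/k_1)(1 − D₀(k_2−k_1)/(k_1 L₀))] / (k_2−k_1).
Here k_2−k_1 = 0.5640 d⁻¹ and 1 − D₀(k_2−k_1)/(k_1 L₀) = 1 − 0.579×0.5640/(0.223×50.2) = 0.9708, so
t_c = ln(3.529 × 0.9708) / 0.5640 = 1.231 / 0.5640 = 2.183 d.
L(t_c) = L₀ e^(−k_1 t_c) = 50.2 × 0.6145 = 30.85 mg/L, and at the critical point k_2 D_c = k_1 L, so D_c = (0.223/0.787) × 30.85 = 8.741 mg/L.
Minimum DO = C_s − D_c = 9.31 − 8.741 = 0.5687 mg/L.
x_c = v t_c = 0.523 m/s × 2.183 d × 86400 s/d = 98660 m ≈ 98.7 km.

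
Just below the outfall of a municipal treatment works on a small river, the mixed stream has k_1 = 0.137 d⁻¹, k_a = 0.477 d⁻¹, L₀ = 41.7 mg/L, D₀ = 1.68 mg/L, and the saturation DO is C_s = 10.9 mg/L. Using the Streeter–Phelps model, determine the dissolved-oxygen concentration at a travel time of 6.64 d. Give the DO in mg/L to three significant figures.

DO ≈ 4.77 mg/L

k_1 L₀/(k_a−k_1) = 0.137×41.7/(0.477−0.137) = 5.713/0.3400 = 16.80 mg/L.
e^(−k_1 t) = e^(−0.137×6.640) = 0.4027; e^(−k_a t) = e^(−0.477×6.640) = 0.04212.
D = 16.80 × (0.4027 − 0.04212) + 1.68 × 0.04212 = 6.058 + 0.07076 = 6.129 mg/L.
DO = C_s − D = 10.9 − 6.129 = 4.771 mg/L.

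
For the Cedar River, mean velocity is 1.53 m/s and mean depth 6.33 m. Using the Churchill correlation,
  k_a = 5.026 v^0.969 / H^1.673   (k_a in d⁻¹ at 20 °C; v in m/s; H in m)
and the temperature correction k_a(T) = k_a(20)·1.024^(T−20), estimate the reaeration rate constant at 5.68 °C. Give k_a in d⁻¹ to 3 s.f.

k_a ≈ 0.247 d⁻¹

k_a(20) = 5.026 × 1.53^0.969 / 6.33^1.673 = 5.026 × 1.510 / 21.92 = 0.3463 d⁻¹.
k_a(5.68) = 0.3463 × 1.024^(5.68−20) = 0.3463 × 0.7120 = 0.2466 d⁻¹.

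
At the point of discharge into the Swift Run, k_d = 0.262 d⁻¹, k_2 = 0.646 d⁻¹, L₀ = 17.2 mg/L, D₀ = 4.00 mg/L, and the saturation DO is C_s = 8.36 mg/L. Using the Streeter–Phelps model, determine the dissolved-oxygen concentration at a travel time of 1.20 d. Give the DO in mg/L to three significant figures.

k_d L₀/(k_2−k_d) = 0.262×17.2/(0.646−0.262) = 4.506/0.3840 = 11.74 mg/L.
e^(−k_d t) = e^(−0.262×1.200) = 0.7302; e^(−k_2 t) = e^(−0.646×1.200) = 0.4606.
D = 11.74 × (0.7302 − 0.4606) + 4.00 × 0.4606 = 3.164 + 1.842 = 5.006 mg/L.
DO = C_s − D = 8.36 − 5.006 = 3.354 mg/L.

DO ≈ 3.35 mg/L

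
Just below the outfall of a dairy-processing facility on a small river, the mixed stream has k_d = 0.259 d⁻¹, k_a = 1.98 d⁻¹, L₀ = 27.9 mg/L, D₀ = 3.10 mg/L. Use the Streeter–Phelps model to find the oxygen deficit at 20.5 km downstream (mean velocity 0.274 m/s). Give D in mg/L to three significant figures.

D ≈ 3.16 mg/L

Travel time t = x/v = 20.5 km / (0.274 m/s) = 20500 m / 0.274 m/s = 74820 s = 0.8659 d.
k_d L₀/(k_a−k_d) = 0.259×27.9/(1.98−0.259) = 7.226/1.721 = 4.199 mg/L.
e^(−k_d t) = e^(−0.259×0.8659) = 0.7991; e^(−k_a t) = e^(−1.98×0.8659) = 0.1800.
D = 4.199 × (0.7991 − 0.1800) + 3.10 × 0.1800 = 2.599 + 0.5581 = 3.157 mg/L.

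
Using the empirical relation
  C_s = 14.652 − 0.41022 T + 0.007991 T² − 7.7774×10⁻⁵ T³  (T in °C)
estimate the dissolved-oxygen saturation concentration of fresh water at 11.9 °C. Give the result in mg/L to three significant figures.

C_s ≈ 10.8 mg/L

C_s = 14.652 − 0.41022×11.9 + 0.007991×11.9² − 7.7774×10⁻⁵×11.9³ = 10.77 mg/L.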